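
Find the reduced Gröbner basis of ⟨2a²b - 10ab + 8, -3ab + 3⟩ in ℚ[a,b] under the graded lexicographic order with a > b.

G = {a - 1, b - 1}

Buchberger's algorithm terminates because the ascending chain of leading-term ideals stabilizes.

f_1 = 2a²b - 10ab + 8, LT = a²b.
f_2 = -3ab + 3, LT = ab.

S(f_1,f_2): lcm = a²b. S = -5ab + a + 4.
  leading term ab: subtract (5/3)·f_2 from -5ab + a + 4 → a - 1
  leading term a: no divisor's leading term divides it; move a to the remainder.
  leading term 1: no divisor's leading term divides it; move -1 to the remainder.
  remainder a - 1 ≠ 0; add g_3 = a - 1 to the basis.

S(f_2,g_3): lcm = ab. S = b - 1.
  leading term b: no divisor's leading term divides it; move b to the remainder.
  leading term 1: no divisor's leading term divides it; move -1 to the remainder.
  remainder b - 1 ≠ 0; add g_4 = b - 1 to the basis.

The other S-polynomials (S(f_1,g_3), S(f_1,g_4), S(f_2,g_4), S(g_3,g_4)) all reduce to 0 modulo the current basis, so we have a Gröbner basis.
Inter-reduce: drop elements whose leading term is divisible by another's, tail-reduce, and make monic.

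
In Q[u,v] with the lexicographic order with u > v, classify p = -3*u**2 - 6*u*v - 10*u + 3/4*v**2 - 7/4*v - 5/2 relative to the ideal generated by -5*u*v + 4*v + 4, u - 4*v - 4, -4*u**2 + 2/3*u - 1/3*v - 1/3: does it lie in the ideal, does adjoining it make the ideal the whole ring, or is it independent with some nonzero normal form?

First compute the reduced Gröbner basis of I by Buchberger's algorithm.
f_1 = -5*u*v + 4*v + 4, LT = u*v.
f_2 = u - 4*v - 4, LT = u.
f_3 = -4*u**2 + 2/3*u - 1/3*v - 1/3, LT = u**2.

S(f_1,f_2): lcm = u*v. S = 4*v**2 + 16/5*v - 4/5.
  leading term v**2: no divisor's leading term divides it; move 4*v**2 to the remainder.
  leading term v: no divisor's leading term divides it; move 16/5*v to the remainder.
  leading term 1: no divisor's leading term divides it; move -4/5 to the remainder.
  remainder 4*v**2 + 16/5*v - 4/5 ≠ 0; add h_4 = 4*v**2 + 16/5*v - 4/5 to the basis.

S(f_1,f_3): lcm = u**2*v. S = -19/30*u*v - 4/5*u - 1/12*v**2 - 1/12*v.
  leading term u*v: subtract (19/150)·f_1 from -19/30*u*v - 4/5*u - 1/12*v**2 - 1/12*v → -4/5*u - 1/12*v**2 - 59/100*v - 38/75
  leading term u: subtract (-4/5)·f_2 from -4/5*u - 1/12*v**2 - 59/100*v - 38/75 → -1/12*v**2 - 379/100*v - 278/75
  leading term v**2: subtract (-1/48)·h_4 from -1/12*v**2 - 379/100*v - 278/75 → -1117/300*v - 1117/300
  leading term v: no divisor's leading term divides it; move -1117/300*v to the remainder.
  leading term 1: no divisor's leading term divides it; move -1117/300 to the remainder.
  remainder -1117/300*v - 1117/300 ≠ 0; add h_5 = -1117/300*v - 1117/300 to the basis.

The other S-polynomials (S(f_2,f_3), S(f_1,h_4), S(f_2,h_4), S(f_3,h_4), S(f_1,h_5), S(f_2,h_5), S(f_3,h_5), S(h_4,h_5)) all reduce to 0 modulo the current basis, so we have a Gröbner basis.
Inter-reduce: drop elements whose leading term is divisible by another's, tail-reduce, and make monic.
Reduced Gröbner basis: {u, v + 1}.
Label its elements g_1 = u, g_2 = v + 1.

Reduce p = -3*u**2 - 6*u*v - 10*u + 3/4*v**2 - 7/4*v - 5/2 modulo G:
  leading term u**2: subtract (-3*u)·g_1 from -3*u**2 - 6*u*v - 10*u + 3/4*v**2 - 7/4*v - 5/2 → -6*u*v - 10*u + 3/4*v**2 - 7/4*v - 5/2
  leading term u*v: subtract (-6*v)·g_1 from -6*u*v - 10*u + 3/4*v**2 - 7/4*v - 5/2 → -10*u + 3/4*v**2 - 7/4*v - 5/2
  leading term u: subtract (-10)·g_1 from -10*u + 3/4*v**2 - 7/4*v - 5/2 → 3/4*v**2 - 7/4*v - 5/2
  leading term v**2: subtract (3/4*v)·g_2 from 3/4*v**2 - 7/4*v - 5/2 → -5/2*v - 5/2
  leading term v: subtract (-5/2)·g_2 from -5/2*v - 5/2 → 0
  normal form = 0.
Since the normal form is 0, p ∈ I.

-3*u**2 - 6*u*v - 10*u + 3/4*v**2 - 7/4*v - 5/2 lies in I (it reduces to 0).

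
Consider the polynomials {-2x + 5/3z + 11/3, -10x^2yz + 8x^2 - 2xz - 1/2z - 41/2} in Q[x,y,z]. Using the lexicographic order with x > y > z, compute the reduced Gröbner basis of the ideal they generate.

G = {x - 5/6z - 11/6, yz^3 + 22/5yz^2 + 121/25yz - 14/25z^2 - 73/25z - 23/25}

f_1 = -2x + 5/3z + 11/3, LT = x.
f_2 = -10x^2yz + 8x^2 - 2xz - 1/2z - 41/2, LT = x^2yz.

S(f_1,f_2): lcm = x^2yz. S = 4/5x^2 - 5/6xyz^2 - 11/6xyz - 1/5xz - 1/20z - 41/20.
  reduce S modulo (f_1, f_2):
  remainder -25/36yz^3 - 55/18yz^2 - 121/36yz + 7/18z^2 + 73/36z + 23/36 ≠ 0; add g_3 = -25/36yz^3 - 55/18yz^2 - 121/36yz + 7/18z^2 + 73/36z + 23/36 to the basis.

The other S-polynomials (S(f_1,g_3), S(f_2,g_3)) all reduce to 0 modulo the current basis, so we have a Gröbner basis.
Inter-reduce: drop elements whose leading term is divisible by another's, tail-reduce, and make monic.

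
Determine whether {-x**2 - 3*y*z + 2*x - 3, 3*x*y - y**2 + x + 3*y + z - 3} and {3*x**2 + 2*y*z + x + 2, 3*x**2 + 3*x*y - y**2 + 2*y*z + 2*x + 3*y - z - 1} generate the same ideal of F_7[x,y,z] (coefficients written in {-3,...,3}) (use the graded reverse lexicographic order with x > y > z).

Equality of ideals is decidable: compute both reduced Gröbner bases (unique for the ordering) and check whether they agree.
Buchberger on the first generating set:
f_1 = -x**2 - 3*y*z + 2*x - 3, LT = x**2.
f_2 = 3*x*y - y**2 + x + 3*y + z - 3, LT = x*y.

S(f_1,f_2): lcm = x**2*y. S = -2*x*y**2 + 3*y**2*z + 2*x**2 - 3*x*y + 2*x*z + x + 3*y.
  reduce S modulo (f_1, f_2):
  remainder -3*y**3 + 3*y**2*z + 2*y**2 + 2*x*z - 3*y*z - 2*x + y + 1 ≠ 0; add g_3 = -3*y**3 + 3*y**2*z + 2*y**2 + 2*x*z - 3*y*z - 2*x + y + 1 to the basis.

The other S-polynomials (S(f_1,g_3), S(f_2,g_3)) all reduce to 0 modulo the current basis, so we have a Gröbner basis.
Inter-reduce: drop elements whose leading term is divisible by another's, tail-reduce, and make monic.
Reduced Gröbner basis: {y**3 - y**2*z - 3*y**2 - 3*x*z + y*z + 3*x + 2*y + 2, x**2 + 3*y*z - 2*x + 3, x*y + 2*y**2 - 2*x + y - 2*z - 1}.

Buchberger on the second generating set:
h_1 = 3*x**2 + 2*y*z + x + 2, LT = x**2.
h_2 = 3*x**2 + 3*x*y - y**2 + 2*y*z + 2*x + 3*y - z - 1, LT = x**2.

S(h_1,h_2): lcm = x**2. S = -x*y - 2*y**2 + 2*x - y - 2*z + 1.
  reduce S modulo (h_1, h_2):
  remainder -x*y - 2*y**2 + 2*x - y - 2*z + 1 ≠ 0; add k_3 = -x*y - 2*y**2 + 2*x - y - 2*z + 1 to the basis.

S(h_1,k_3): lcm = x**2*y. S = -2*x*y**2 + 3*y**2*z + 2*x**2 - 3*x*y - 2*x*z + x + 3*y.
  reduce S modulo (h_1, h_2, k_3):
  remainder -3*y**3 + 3*y**2*z + 2*y**2 - 2*x*z - 2*y*z - 2*x + y + 1 ≠ 0; add k_4 = -3*y**3 + 3*y**2*z + 2*y**2 - 2*x*z - 2*y*z - 2*x + y + 1 to the basis.

The other S-polynomials (S(h_2,k_3), S(h_1,k_4), S(h_2,k_4), S(k_3,k_4)) all reduce to 0 modulo the current basis, so we have a Gröbner basis.
Inter-reduce: drop elements whose leading term is divisible by another's, tail-reduce, and make monic.
Reduced Gröbner basis: {y**3 - y**2*z - 3*y**2 + 3*x*z + 3*y*z + 3*x + 2*y + 2, x**2 + 3*y*z - 2*x + 3, x*y + 2*y**2 - 2*x + y + 2*z - 1}.

The bases are distinct; the ideals are different.
The same test decides containment: I ⊆ J iff every generator of I reduces to 0 modulo a Gröbner basis of J.

No, the ideals differ.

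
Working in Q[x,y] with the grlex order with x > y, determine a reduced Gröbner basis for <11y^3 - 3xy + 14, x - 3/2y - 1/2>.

G = {y^3 - 9/22y^2 - 3/22y + 14/11, x - 3/2y - 1/2}

f_1 = 11y^3 - 3xy + 14, LT = y^3.
f_2 = x - 3/2y - 1/2, LT = x.

The S-polynomials (S(f_1,f_2)) all reduce to 0 modulo the current basis, so we have a Gröbner basis.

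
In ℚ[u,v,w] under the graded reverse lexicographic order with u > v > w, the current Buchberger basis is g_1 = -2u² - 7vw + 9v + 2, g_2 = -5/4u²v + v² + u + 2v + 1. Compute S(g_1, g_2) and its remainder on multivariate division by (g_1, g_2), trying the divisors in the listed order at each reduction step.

S(g_1, g_2) = 7/2v²w - 37/10v² + ⅘u + ⅗v + ⅘; remainder on division = 7/2v²w - 37/10v² + ⅘u + ⅗v + ⅘.

lcm(LM(g_1), LM(g_2)) = u²v.
S = (lcm/LT(g_1))·g_1 − (lcm/LT(g_2))·g_2 = 7/2v²w - 37/10v² + ⅘u + ⅗v + ⅘.
Reduce S modulo (g_1, g_2) in that order:
  leading term v²w: no divisor's leading term divides it; move 7/2v²w to the remainder.
  leading term v²: no divisor's leading term divides it; move -37/10v² to the remainder.
  leading term u: no divisor's leading term divides it; move ⅘u to the remainder.
  leading term v: no divisor's leading term divides it; move ⅗v to the remainder.
  leading term 1: no divisor's leading term divides it; move ⅘ to the remainder.
The remainder 7/2v²w - 37/10v² + ⅘u + ⅗v + ⅘ is nonzero, so it would be added as the next basis element.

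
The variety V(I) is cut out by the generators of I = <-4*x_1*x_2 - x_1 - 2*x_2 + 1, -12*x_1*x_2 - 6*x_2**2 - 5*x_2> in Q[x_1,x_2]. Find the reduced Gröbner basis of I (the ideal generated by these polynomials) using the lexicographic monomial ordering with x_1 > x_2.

G = {x_1 - 2*x_2**2 + 1/3*x_2 - 1, x_2**3 + 1/12*x_2**2 + 17/24*x_2}

The reduced Gröbner basis is the canonical form of the ideal for this ordering.

f_1 = -4*x_1*x_2 - x_1 - 2*x_2 + 1, LT = x_1*x_2.
f_2 = -12*x_1*x_2 - 6*x_2**2 - 5*x_2, LT = x_1*x_2.

S(f_1,f_2): lcm = x_1*x_2. S = 1/4*x_1 - 1/2*x_2**2 + 1/12*x_2 - 1/4.
  leading term x_1: no divisor's leading term divides it; move 1/4*x_1 to the remainder.
  leading term x_2**2: no divisor's leading term divides it; move -1/2*x_2**2 to the remainder.
  leading term x_2: no divisor's leading term divides it; move 1/12*x_2 to the remainder.
  leading term 1: no divisor's leading term divides it; move -1/4 to the remainder.
  remainder 1/4*x_1 - 1/2*x_2**2 + 1/12*x_2 - 1/4 ≠ 0; add g_3 = 1/4*x_1 - 1/2*x_2**2 + 1/12*x_2 - 1/4 to the basis.

S(f_1,g_3): lcm = x_1*x_2. S = 1/4*x_1 + 2*x_2**3 - 1/3*x_2**2 + 3/2*x_2 - 1/4.
  leading term x_1: subtract (1)·g_3 from 1/4*x_1 + 2*x_2**3 - 1/3*x_2**2 + 3/2*x_2 - 1/4 → 2*x_2**3 + 1/6*x_2**2 + 17/12*x_2
  leading term x_2**3: no divisor's leading term divides it; move 2*x_2**3 to the remainder.
  leading term x_2**2: no divisor's leading term divides it; move 1/6*x_2**2 to the remainder.
  leading term x_2: no divisor's leading term divides it; move 17/12*x_2 to the remainder.
  remainder 2*x_2**3 + 1/6*x_2**2 + 17/12*x_2 ≠ 0; add g_4 = 2*x_2**3 + 1/6*x_2**2 + 17/12*x_2 to the basis.

S(f_2,g_3): lcm = x_1*x_2. S = 2*x_2**3 + 1/6*x_2**2 + 17/12*x_2.
  leading term x_2**3: subtract (1)·g_4 from 2*x_2**3 + 1/6*x_2**2 + 17/12*x_2 → 0
  remainder 0.

S(f_1,g_4): lcm = x_1*x_2**3. S = 1/6*x_1*x_2**2 - 17/24*x_1*x_2 + 1/2*x_2**3 - 1/4*x_2**2.
  leading term x_1*x_2**2: subtract (-1/24*x_2)·f_1 from 1/6*x_1*x_2**2 - 17/24*x_1*x_2 + 1/2*x_2**3 - 1/4*x_2**2 → -3/4*x_1*x_2 + 1/2*x_2**3 - 1/3*x_2**2 + 1/24*x_2
  leading term x_1*x_2: subtract (3/16)·f_1 from -3/4*x_1*x_2 + 1/2*x_2**3 - 1/3*x_2**2 + 1/24*x_2 → 3/16*x_1 + 1/2*x_2**3 - 1/3*x_2**2 + 5/12*x_2 - 3/16
  leading term x_1: subtract (3/4)·g_3 from 3/16*x_1 + 1/2*x_2**3 - 1/3*x_2**2 + 5/12*x_2 - 3/16 → 1/2*x_2**3 + 1/24*x_2**2 + 17/48*x_2
  leading term x_2**3: subtract (1/4)·g_4 from 1/2*x_2**3 + 1/24*x_2**2 + 17/48*x_2 → 0
  remainder 0.

S(f_2,g_4): lcm = x_1*x_2**3. S = -1/12*x_1*x_2**2 - 17/24*x_1*x_2 + 1/2*x_2**4 + 5/12*x_2**3.
  leading term x_1*x_2**2: subtract (1/48*x_2)·f_1 from -1/12*x_1*x_2**2 - 17/24*x_1*x_2 + 1/2*x_2**4 + 5/12*x_2**3 → -11/16*x_1*x_2 + 1/2*x_2**4 + 5/12*x_2**3 + 1/24*x_2**2 - 1/48*x_2
  leading term x_1*x_2: subtract (11/64)·f_1 from -11/16*x_1*x_2 + 1/2*x_2**4 + 5/12*x_2**3 + 1/24*x_2**2 - 1/48*x_2 → 11/64*x_1 + 1/2*x_2**4 + 5/12*x_2**3 + 1/24*x_2**2 + 31/96*x_2 - 11/64
  leading term x_1: subtract (11/16)·g_3 from 11/64*x_1 + 1/2*x_2**4 + 5/12*x_2**3 + 1/24*x_2**2 + 31/96*x_2 - 11/64 → 1/2*x_2**4 + 5/12*x_2**3 + 37/96*x_2**2 + 17/64*x_2
  leading term x_2**4: subtract (1/4*x_2)·g_4 from 1/2*x_2**4 + 5/12*x_2**3 + 37/96*x_2**2 + 17/64*x_2 → 3/8*x_2**3 + 1/32*x_2**2 + 17/64*x_2
  leading term x_2**3: subtract (3/16)·g_4 from 3/8*x_2**3 + 1/32*x_2**2 + 17/64*x_2 → 0
  remainder 0.

S(g_3,g_4): leading monomials are coprime, so the S-polynomial reduces to 0 (Buchberger's first criterion).
Every S-polynomial of the final basis reduces to 0, so we have a Gröbner basis.
Inter-reduce: drop elements whose leading term is divisible by another's, tail-reduce, and make monic.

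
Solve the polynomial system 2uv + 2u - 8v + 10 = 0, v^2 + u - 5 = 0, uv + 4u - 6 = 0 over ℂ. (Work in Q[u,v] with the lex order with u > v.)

{(1, 2)}

Compute a lex Gröbner basis by Buchberger's algorithm.
f_1 = 2uv + 2u - 8v + 10, LT = uv.
f_2 = u + v^2 - 5, LT = u.
f_3 = uv + 4u - 6, LT = uv.

S(f_1,f_2): lcm = uv. S = u - v^3 + v + 5.
  leading term u: subtract (1)·f_2 from u - v^3 + v + 5 → -v^3 - v^2 + v + 10
  leading term v^3: no divisor's leading term divides it; move -v^3 to the remainder.
  leading term v^2: no divisor's leading term divides it; move -v^2 to the remainder.
  leading term v: no divisor's leading term divides it; move v to the remainder.
  leading term 1: no divisor's leading term divides it; move 10 to the remainder.
  remainder -v^3 - v^2 + v + 10 ≠ 0; add h_4 = -v^3 - v^2 + v + 10 to the basis.

S(f_1,f_3): lcm = uv. S = -3u - 4v + 11.
  leading term u: subtract (-3)·f_2 from -3u - 4v + 11 → 3v^2 - 4v - 4
  leading term v^2: no divisor's leading term divides it; move 3v^2 to the remainder.
  leading term v: no divisor's leading term divides it; move -4v to the remainder.
  leading term 1: no divisor's leading term divides it; move -4 to the remainder.
  remainder 3v^2 - 4v - 4 ≠ 0; add h_5 = 3v^2 - 4v - 4 to the basis.

S(f_3,h_4): lcm = uv^3. S = 3uv^2 + uv + 10u - 6v^2.
  leading term uv^2: subtract (3/2v)·f_1 from 3uv^2 + uv + 10u - 6v^2 → -2uv + 10u + 6v^2 - 15v
  leading term uv: subtract (-1)·f_1 from -2uv + 10u + 6v^2 - 15v → 12u + 6v^2 - 23v + 10
  leading term u: subtract (12)·f_2 from 12u + 6v^2 - 23v + 10 → -6v^2 - 23v + 70
  leading term v^2: subtract (-2)·h_5 from -6v^2 - 23v + 70 → -31v + 62
  leading term v: no divisor's leading term divides it; move -31v to the remainder.
  leading term 1: no divisor's leading term divides it; move 62 to the remainder.
  remainder -31v + 62 ≠ 0; add h_6 = -31v + 62 to the basis.

The other S-polynomials (S(f_2,f_3), S(f_1,h_4), S(f_2,h_4), S(f_1,h_5), S(f_2,h_5), S(f_3,h_5), S(h_4,h_5), S(f_1,h_6), S(f_2,h_6), S(f_3,h_6), S(h_4,h_6), S(h_5,h_6)) all reduce to 0 modulo the current basis, so we have a Gröbner basis.
Inter-reduce: drop elements whose leading term is divisible by another's, tail-reduce, and make monic.
Reduced Gröbner basis: {u - 1, v - 2}.

Elimination: the polynomial v - 2 lies in the elimination ideal for v, so v ∈ {2}. For each such v, the remaining basis elements (now univariate) give the rest of the solution.
  v = 2: the earlier basis element becomes u - 1 = 0, giving u = 1 — point (1, 2).
Each listed point satisfies every original equation (direct substitution).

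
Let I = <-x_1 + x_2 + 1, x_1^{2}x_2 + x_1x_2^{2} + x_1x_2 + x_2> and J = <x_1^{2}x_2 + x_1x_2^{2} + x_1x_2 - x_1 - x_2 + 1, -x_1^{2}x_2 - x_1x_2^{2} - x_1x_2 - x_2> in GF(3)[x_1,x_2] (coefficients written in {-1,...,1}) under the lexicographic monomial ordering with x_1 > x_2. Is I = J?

Yes, the ideals are equal.

Since reduced Gröbner bases are canonical representatives of ideals under a given ordering, it suffices to compute and compare them.
Buchberger on the first generating set:
f_1 = -x_1 + x_2 + 1, LT = x_1.
f_2 = x_1^{2}x_2 + x_1x_2^{2} + x_1x_2 + x_2, LT = x_1^{2}x_2.

S(f_1,f_2): lcm = x_1^{2}x_2. S = x_1x_2^{2} + x_1x_2 - x_2.
  reduce S modulo (f_1, f_2):
  remainder x_2^{3} - x_2^{2} ≠ 0; add g_3 = x_2^{3} - x_2^{2} to the basis.

The other S-polynomials (S(f_1,g_3), S(f_2,g_3)) all reduce to 0 modulo the current basis, so we have a Gröbner basis.
Inter-reduce: drop elements whose leading term is divisible by another's, tail-reduce, and make monic.
Reduced Gröbner basis: {x_1 - x_2 - 1, x_2^{3} - x_2^{2}}.

Buchberger on the second generating set:
h_1 = x_1^{2}x_2 + x_1x_2^{2} + x_1x_2 - x_1 - x_2 + 1, LT = x_1^{2}x_2.
h_2 = -x_1^{2}x_2 - x_1x_2^{2} - x_1x_2 - x_2, LT = x_1^{2}x_2.

S(h_1,h_2): lcm = x_1^{2}x_2. S = -x_1 + x_2 + 1.
  reduce S modulo (h_1, h_2):
  remainder -x_1 + x_2 + 1 ≠ 0; add k_3 = -x_1 + x_2 + 1 to the basis.

S(h_1,k_3): lcm = x_1^{2}x_2. S = -x_1x_2^{2} - x_1x_2 - x_1 - x_2 + 1.
  reduce S modulo (h_1, h_2, k_3):
  remainder -x_2^{3} + x_2^{2} ≠ 0; add k_4 = -x_2^{3} + x_2^{2} to the basis.

The other S-polynomials (S(h_2,k_3), S(h_1,k_4), S(h_2,k_4), S(k_3,k_4)) all reduce to 0 modulo the current basis, so we have a Gröbner basis.
Inter-reduce: drop elements whose leading term is divisible by another's, tail-reduce, and make monic.
Reduced Gröbner basis: {x_1 - x_2 - 1, x_2^{3} - x_2^{2}}.

The two bases agree; hence the ideals are identical.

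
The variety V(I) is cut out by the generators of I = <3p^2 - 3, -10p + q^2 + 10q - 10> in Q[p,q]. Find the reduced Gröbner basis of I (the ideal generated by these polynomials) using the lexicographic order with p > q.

G = {p - 1/10q^2 - q + 1, q^4 + 20q^3 + 80q^2 - 200q}

f_1 = 3p^2 - 3, LT = p^2.
f_2 = -10p + q^2 + 10q - 10, LT = p.

S(f_1,f_2): lcm = p^2. S = 1/10pq^2 + pq - p - 1.
  leading term pq^2: subtract (-1/100q^2)·f_2 from 1/10pq^2 + pq - p - 1 → pq - p + 1/100q^4 + 1/10q^3 - 1/10q^2 - 1
  leading term pq: subtract (-1/10q)·f_2 from pq - p + 1/100q^4 + 1/10q^3 - 1/10q^2 - 1 → -p + 1/100q^4 + 1/5q^3 + 9/10q^2 - q - 1
  leading term p: subtract (1/10)·f_2 from -p + 1/100q^4 + 1/5q^3 + 9/10q^2 - q - 1 → 1/100q^4 + 1/5q^3 + 4/5q^2 - 2q
  leading term q^4: no divisor's leading term divides it; move 1/100q^4 to the remainder.
  leading term q^3: no divisor's leading term divides it; move 1/5q^3 to the remainder.
  leading term q^2: no divisor's leading term divides it; move 4/5q^2 to the remainder.
  leading term q: no divisor's leading term divides it; move -2q to the remainder.
  remainder 1/100q^4 + 1/5q^3 + 4/5q^2 - 2q ≠ 0; add g_3 = 1/100q^4 + 1/5q^3 + 4/5q^2 - 2q to the basis.

The other S-polynomials (S(f_1,g_3), S(f_2,g_3)) all reduce to 0 modulo the current basis, so we have a Gröbner basis.
Inter-reduce: drop elements whose leading term is divisible by another's, tail-reduce, and make monic.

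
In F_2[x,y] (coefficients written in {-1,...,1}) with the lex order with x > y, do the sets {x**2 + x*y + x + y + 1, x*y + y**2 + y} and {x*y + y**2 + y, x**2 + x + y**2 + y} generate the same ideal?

No, the ideals differ.

Equality of ideals is decidable: compute both reduced Gröbner bases (unique for the ordering) and check whether they agree.
Buchberger on the first generating set:
f_1 = x**2 + x*y + x + y + 1, LT = x**2.
f_2 = x*y + y**2 + y, LT = x*y.

S(f_1,f_2): lcm = x**2*y. S = y**2 + y.
  reduce S modulo (f_1, f_2):
  remainder y**2 + y ≠ 0; add g_3 = y**2 + y to the basis.

The other S-polynomials (S(f_1,g_3), S(f_2,g_3)) all reduce to 0 modulo the current basis, so we have a Gröbner basis.
Inter-reduce: drop elements whose leading term is divisible by another's, tail-reduce, and make monic.
Reduced Gröbner basis: {x**2 + x + y + 1, x*y, y**2 + y}.

Buchberger on the second generating set:
h_1 = x*y + y**2 + y, LT = x*y.
h_2 = x**2 + x + y**2 + y, LT = x**2.

The S-polynomials (S(h_1,h_2)) all reduce to 0 modulo the current basis, so we have a Gröbner basis.
Inter-reduce: drop elements whose leading term is divisible by another's, tail-reduce, and make monic.
Reduced Gröbner basis: {x**2 + x + y**2 + y, x*y + y**2 + y}.

These differ, so the ideals are not equal.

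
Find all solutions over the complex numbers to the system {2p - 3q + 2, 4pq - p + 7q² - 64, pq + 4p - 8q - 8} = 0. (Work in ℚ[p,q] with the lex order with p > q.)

Compute a lex Gröbner basis by Buchberger's algorithm.
f_1 = 2p - 3q + 2, LT = p.
f_2 = 4pq - p + 7q² - 64, LT = pq.
f_3 = pq + 4p - 8q - 8, LT = pq.

S(f_1,f_2): lcm = pq. S = ¼p - 13/4q² + q + 16.
  leading term p: subtract (⅛)·f_1 from ¼p - 13/4q² + q + 16 → -13/4q² + 11/8q + 63/4
  leading term q²: no divisor's leading term divides it; move -13/4q² to the remainder.
  leading term q: no divisor's leading term divides it; move 11/8q to the remainder.
  leading term 1: no divisor's leading term divides it; move 63/4 to the remainder.
  remainder -13/4q² + 11/8q + 63/4 ≠ 0; add h_4 = -13/4q² + 11/8q + 63/4 to the basis.

S(f_1,f_3): lcm = pq. S = -4p - 3/2q² + 9q + 8.
  leading term p: subtract (-2)·f_1 from -4p - 3/2q² + 9q + 8 → -3/2q² + 3q + 12
  leading term q²: subtract (6/13)·h_4 from -3/2q² + 3q + 12 → 123/52q + 123/26
  leading term q: no divisor's leading term divides it; move 123/52q to the remainder.
  leading term 1: no divisor's leading term divides it; move 123/26 to the remainder.
  remainder 123/52q + 123/26 ≠ 0; add h_5 = 123/52q + 123/26 to the basis.

The other S-polynomials (S(f_2,f_3), S(f_1,h_4), S(f_2,h_4), S(f_3,h_4), S(f_1,h_5), S(f_2,h_5), S(f_3,h_5), S(h_4,h_5)) all reduce to 0 modulo the current basis, so we have a Gröbner basis.
Inter-reduce: drop elements whose leading term is divisible by another's, tail-reduce, and make monic.
Reduced Gröbner basis: {p + 4, q + 2}.

Elimination: the polynomial q + 2 lies in the elimination ideal for q, so q ∈ {-2}. For each such q, the remaining basis elements (now univariate) give the rest of the solution.
  q = -2: the earlier basis element becomes p + 4 = 0, giving p = -4 — point (-4, -2).

{(-4, -2)}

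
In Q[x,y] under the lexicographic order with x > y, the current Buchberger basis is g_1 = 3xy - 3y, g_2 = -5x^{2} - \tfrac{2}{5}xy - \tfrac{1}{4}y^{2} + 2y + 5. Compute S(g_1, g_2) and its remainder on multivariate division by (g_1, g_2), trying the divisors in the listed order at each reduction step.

lcm(LM(g_1), LM(g_2)) = x^{2}y.
S = (lcm/LT(g_1))·g_1 − (lcm/LT(g_2))·g_2 = -\tfrac{2}{25}xy^{2} - xy - \tfrac{1}{20}y^{3} + \tfrac{2}{5}y^{2} + y.
Reduce S modulo (g_1, g_2) in that order:
  leading term xy^{2}: subtract (-\tfrac{2}{75}y)·g_1 from -\tfrac{2}{25}xy^{2} - xy - \tfrac{1}{20}y^{3} + \tfrac{2}{5}y^{2} + y → -xy - \tfrac{1}{20}y^{3} + \tfrac{8}{25}y^{2} + y
  leading term xy: subtract (-\tfrac{1}{3})·g_1 from -xy - \tfrac{1}{20}y^{3} + \tfrac{8}{25}y^{2} + y → -\tfrac{1}{20}y^{3} + \tfrac{8}{25}y^{2}
  leading term y^{3}: no divisor's leading term divides it; move -\tfrac{1}{20}y^{3} to the remainder.
  leading term y^{2}: no divisor's leading term divides it; move \tfrac{8}{25}y^{2} to the remainder.
The remainder -\tfrac{1}{20}y^{3} + \tfrac{8}{25}y^{2} is nonzero, so it would be added as the next basis element.

S(g_1, g_2) = -\tfrac{2}{25}xy^{2} - xy - \tfrac{1}{20}y^{3} + \tfrac{2}{5}y^{2} + y; remainder on division = -\tfrac{1}{20}y^{3} + \tfrac{8}{25}y^{2}.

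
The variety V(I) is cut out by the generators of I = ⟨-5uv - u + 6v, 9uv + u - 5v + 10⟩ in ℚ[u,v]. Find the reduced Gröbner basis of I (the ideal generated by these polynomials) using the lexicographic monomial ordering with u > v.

G = {u - 29/4v - 25/2, v² + 51/29v + 10/29}

f_1 = -5uv - u + 6v, LT = uv.
f_2 = 9uv + u - 5v + 10, LT = uv.

S(f_1,f_2): lcm = uv. S = 4/45u - 29/45v - 10/9.
  leading term u: no divisor's leading term divides it; move 4/45u to the remainder.
  leading term v: no divisor's leading term divides it; move -29/45v to the remainder.
  leading term 1: no divisor's leading term divides it; move -10/9 to the remainder.
  remainder 4/45u - 29/45v - 10/9 ≠ 0; add g_3 = 4/45u - 29/45v - 10/9 to the basis.

S(f_1,g_3): lcm = uv. S = ⅕u + 29/4v² + 113/10v.
  leading term u: subtract (9/4)·g_3 from ⅕u + 29/4v² + 113/10v → 29/4v² + 51/4v + 5/2
  leading term v²: no divisor's leading term divides it; move 29/4v² to the remainder.
  leading term v: no divisor's leading term divides it; move 51/4v to the remainder.
  leading term 1: no divisor's leading term divides it; move 5/2 to the remainder.
  remainder 29/4v² + 51/4v + 5/2 ≠ 0; add g_4 = 29/4v² + 51/4v + 5/2 to the basis.

The other S-polynomials (S(f_2,g_3), S(f_1,g_4), S(f_2,g_4), S(g_3,g_4)) all reduce to 0 modulo the current basis, so we have a Gröbner basis.
Inter-reduce: drop elements whose leading term is divisible by another's, tail-reduce, and make monic.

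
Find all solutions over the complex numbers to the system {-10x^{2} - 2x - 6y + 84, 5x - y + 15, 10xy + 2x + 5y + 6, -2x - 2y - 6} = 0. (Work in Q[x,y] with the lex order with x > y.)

Compute a lex Gröbner basis by Buchberger's algorithm.
f_1 = -10x^{2} - 2x - 6y + 84, LT = x^{2}.
f_2 = 5x - y + 15, LT = x.
f_3 = 10xy + 2x + 5y + 6, LT = xy.
f_4 = -2x - 2y - 6, LT = x.

S(f_1,f_2): lcm = x^{2}. S = \tfrac{1}{5}xy - \tfrac{14}{5}x + \tfrac{3}{5}y - \tfrac{42}{5}.
  reduce S modulo (f_1, f_2, f_3, f_4):
  remainder \tfrac{1}{25}y^{2} - \tfrac{14}{25}y ≠ 0; add h_5 = \tfrac{1}{25}y^{2} - \tfrac{14}{25}y to the basis.

S(f_1,f_3): lcm = x^{2}y. S = -\tfrac{1}{5}x^{2} - \tfrac{3}{10}xy - \tfrac{3}{5}x + \tfrac{3}{5}y^{2} - \tfrac{42}{5}y.
  reduce S modulo (f_1, f_2, f_3, f_4, h_5):
  remainder \tfrac{17}{250}y ≠ 0; add h_6 = \tfrac{17}{250}y to the basis.

The other S-polynomials (S(f_1,f_4), S(f_2,f_3), S(f_2,f_4), S(f_3,f_4), S(f_1,h_5), S(f_2,h_5), S(f_3,h_5), S(f_4,h_5), S(f_1,h_6), S(f_2,h_6), S(f_3,h_6), S(f_4,h_6), S(h_5,h_6)) all reduce to 0 modulo the current basis, so we have a Gröbner basis.
Inter-reduce: drop elements whose leading term is divisible by another's, tail-reduce, and make monic.
Reduced Gröbner basis: {x + 3, y}.

Elimination: the polynomial y lies in the elimination ideal for y, so y ∈ {0}. For each such y, the remaining basis elements (now univariate) give the rest of the solution.
  y = 0: the earlier basis element becomes x + 3 = 0, giving x = -3 — point (-3, 0).

{(-3, 0)}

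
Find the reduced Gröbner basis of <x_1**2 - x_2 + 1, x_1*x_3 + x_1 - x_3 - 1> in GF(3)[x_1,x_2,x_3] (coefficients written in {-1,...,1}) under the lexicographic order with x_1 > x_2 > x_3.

G = {x_1**2 - x_2 + 1, x_1*x_3 + x_1 - x_3 - 1, x_2*x_3 + x_2 + x_3 + 1}

f_1 = x_1**2 - x_2 + 1, LT = x_1**2.
f_2 = x_1*x_3 + x_1 - x_3 - 1, LT = x_1*x_3.

S(f_1,f_2): lcm = x_1**2*x_3. S = -x_1**2 + x_1*x_3 + x_1 - x_2*x_3 + x_3.
  leading term x_1**2: subtract (-1)·f_1 from -x_1**2 + x_1*x_3 + x_1 - x_2*x_3 + x_3 → x_1*x_3 + x_1 - x_2*x_3 - x_2 + x_3 + 1
  leading term x_1*x_3: subtract (1)·f_2 from x_1*x_3 + x_1 - x_2*x_3 - x_2 + x_3 + 1 → -x_2*x_3 - x_2 - x_3 - 1
  leading term x_2*x_3: no divisor's leading term divides it; move -x_2*x_3 to the remainder.
  leading term x_2: no divisor's leading term divides it; move -x_2 to the remainder.
  leading term x_3: no divisor's leading term divides it; move -x_3 to the remainder.
  leading term 1: no divisor's leading term divides it; move -1 to the remainder.
  remainder -x_2*x_3 - x_2 - x_3 - 1 ≠ 0; add g_3 = -x_2*x_3 - x_2 - x_3 - 1 to the basis.

The other S-polynomials (S(f_1,g_3), S(f_2,g_3)) all reduce to 0 modulo the current basis, so we have a Gröbner basis.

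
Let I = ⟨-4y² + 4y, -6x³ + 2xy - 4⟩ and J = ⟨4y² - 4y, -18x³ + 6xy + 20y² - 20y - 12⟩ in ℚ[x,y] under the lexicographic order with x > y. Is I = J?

Yes, the ideals are equal.

For a fixed monomial order, each ideal has a unique reduced Gröbner basis; comparing bases decides equality.
Buchberger on the first generating set:
f_1 = -4y² + 4y, LT = y².
f_2 = -6x³ + 2xy - 4, LT = x³.

S(f_1,f_2): leading monomials are coprime, so the S-polynomial reduces to 0 (Buchberger's first criterion).
Every S-polynomial of the final basis reduces to 0, so we have a Gröbner basis.
Inter-reduce: drop elements whose leading term is divisible by another's, tail-reduce, and make monic.
Reduced Gröbner basis: {x³ - ⅓xy + ⅔, y² - y}.

Buchberger on the second generating set:
h_1 = 4y² - 4y, LT = y².
h_2 = -18x³ + 6xy + 20y² - 20y - 12, LT = x³.

S(h_1,h_2): leading monomials are coprime, so the S-polynomial reduces to 0 (Buchberger's first criterion).
Every S-polynomial of the final basis reduces to 0, so we have a Gröbner basis.
Inter-reduce: drop elements whose leading term is divisible by another's, tail-reduce, and make monic.
Reduced Gröbner basis: {x³ - ⅓xy + ⅔, y² - y}.

The two bases agree; hence the ideals are identical.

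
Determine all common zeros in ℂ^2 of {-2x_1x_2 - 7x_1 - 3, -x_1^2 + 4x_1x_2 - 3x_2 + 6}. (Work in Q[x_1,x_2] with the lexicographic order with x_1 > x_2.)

Compute a lex Gröbner basis by Buchberger's algorithm.
f_1 = -2x_1x_2 - 7x_1 - 3, LT = x_1x_2.
f_2 = -x_1^2 + 4x_1x_2 - 3x_2 + 6, LT = x_1^2.

S(f_1,f_2): lcm = x_1^2x_2. S = 7/2x_1^2 + 4x_1x_2^2 + 3/2x_1 - 3x_2^2 + 6x_2.
  reduce S modulo (f_1, f_2):
  remainder 3/2x_1 - 3x_2^2 - 21/2x_2 + 21 ≠ 0; add h_3 = 3/2x_1 - 3x_2^2 - 21/2x_2 + 21 to the basis.

S(f_1,h_3): lcm = x_1x_2. S = 7/2x_1 + 2x_2^3 + 7x_2^2 - 14x_2 + 3/2.
  reduce S modulo (f_1, f_2, h_3):
  remainder 2x_2^3 + 14x_2^2 + 21/2x_2 - 95/2 ≠ 0; add h_4 = 2x_2^3 + 14x_2^2 + 21/2x_2 - 95/2 to the basis.

The other S-polynomials (S(f_2,h_3), S(f_1,h_4), S(f_2,h_4), S(h_3,h_4)) all reduce to 0 modulo the current basis, so we have a Gröbner basis.
Inter-reduce: drop elements whose leading term is divisible by another's, tail-reduce, and make monic.
Reduced Gröbner basis: {x_1 - 2x_2^2 - 7x_2 + 14, x_2^3 + 7x_2^2 + 21/4x_2 - 95/4}.

Since the basis is lex-ordered, x_2^3 + 7x_2^2 + 21/4x_2 - 95/4 is univariate in x_2. Its roots are {-5, -1 + sqrt(23)/2, -sqrt(23)/2 - 1}. Back-substituting each root into the other basis elements fixes the other coordinates.
  x_2 = -5: the earlier basis element becomes x_1 - 1 = 0, giving x_1 = 1 — point (1, -5).
  x_2 = -1 + sqrt(23)/2: the earlier basis element becomes x_1 - 3*sqrt(23)/2 + 15/2 = 0, giving x_1 = -15/2 + 3*sqrt(23)/2 — point (-15/2 + 3*sqrt(23)/2, -1 + sqrt(23)/2).
  x_2 = -sqrt(23)/2 - 1: the earlier basis element becomes x_1 + 3*sqrt(23)/2 + 15/2 = 0, giving x_1 = -15/2 - 3*sqrt(23)/2 — point (-15/2 - 3*sqrt(23)/2, -sqrt(23)/2 - 1).

{(1, -5), (-15/2 + 3*sqrt(23)/2, -1 + sqrt(23)/2), (-15/2 - 3*sqrt(23)/2, -sqrt(23)/2 - 1)}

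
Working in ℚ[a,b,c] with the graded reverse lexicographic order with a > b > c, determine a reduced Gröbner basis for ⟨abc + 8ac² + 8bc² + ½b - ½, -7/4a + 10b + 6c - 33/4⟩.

f_1 = abc + 8ac² + 8bc² + ½b - ½, LT = abc.
f_2 = -7/4a + 10b + 6c - 33/4, LT = a.

S(f_1,f_2): lcm = abc. S = 40/7b²c + 8ac² + 80/7bc² - 33/7bc + ½b - ½.
  leading term b²c: no divisor's leading term divides it; move 40/7b²c to the remainder.
  leading term ac²: subtract (-32/7c²)·f_2 from 8ac² + 80/7bc² - 33/7bc + ½b - ½ → 400/7bc² + 192/7c³ - 33/7bc - 264/7c² + ½b - ½
  leading term bc²: no divisor's leading term divides it; move 400/7bc² to the remainder.
  leading term c³: no divisor's leading term divides it; move 192/7c³ to the remainder.
  leading term bc: no divisor's leading term divides it; move -33/7bc to the remainder.
  leading term c²: no divisor's leading term divides it; move -264/7c² to the remainder.
  leading term b: no divisor's leading term divides it; move ½b to the remainder.
  leading term 1: no divisor's leading term divides it; move -½ to the remainder.
  remainder 40/7b²c + 400/7bc² + 192/7c³ - 33/7bc - 264/7c² + ½b - ½ ≠ 0; add g_3 = 40/7b²c + 400/7bc² + 192/7c³ - 33/7bc - 264/7c² + ½b - ½ to the basis.

The other S-polynomials (S(f_1,g_3), S(f_2,g_3)) all reduce to 0 modulo the current basis, so we have a Gröbner basis.
Inter-reduce: drop elements whose leading term is divisible by another's, tail-reduce, and make monic.

G = {b²c + 10bc² + 24/5c³ - 33/40bc - 33/5c² + 7/80b - 7/80, a - 40/7b - 24/7c + 33/7}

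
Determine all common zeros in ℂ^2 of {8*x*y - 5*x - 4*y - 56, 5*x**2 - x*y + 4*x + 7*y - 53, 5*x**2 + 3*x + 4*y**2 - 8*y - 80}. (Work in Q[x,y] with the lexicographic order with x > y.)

Compute a lex Gröbner basis by Buchberger's algorithm.
f_1 = 8*x*y - 5*x - 4*y - 56, LT = x*y.
f_2 = 5*x**2 - x*y + 4*x + 7*y - 53, LT = x**2.
f_3 = 5*x**2 + 3*x + 4*y**2 - 8*y - 80, LT = x**2.

S(f_1,f_2): lcm = x**2*y. S = -5/8*x**2 + 1/5*x*y**2 - 13/10*x*y - 7*x - 7/5*y**2 + 53/5*y.
  reduce S modulo (f_1, f_2, f_3):
  remainder -117/16*x - 13/10*y**2 + 489/40*y - 629/40 ≠ 0; add h_4 = -117/16*x - 13/10*y**2 + 489/40*y - 629/40 to the basis.

S(f_1,f_3): lcm = x**2*y. S = -5/8*x**2 - 11/10*x*y - 7*x - 4/5*y**3 + 8/5*y**2 + 16*y.
  reduce S modulo (f_1, f_2, f_3, h_4):
  remainder -4/5*y**3 + 347/120*y**2 + 8561/2080*y + 2647/6240 ≠ 0; add h_5 = -4/5*y**3 + 347/120*y**2 + 8561/2080*y + 2647/6240 to the basis.

S(f_2,f_3): lcm = x**2. S = -1/5*x*y + 1/5*x - 4/5*y**2 + 3*y + 27/5.
  reduce S modulo (f_1, f_2, f_3, h_4, h_5):
  remainder -61/75*y**2 + 3933/1300*y + 14971/3900 ≠ 0; add h_6 = -61/75*y**2 + 3933/1300*y + 14971/3900 to the basis.

S(f_1,h_4): lcm = x*y. S = -5/8*x - 8/45*y**3 + 326/195*y**2 - 3101/1170*y - 7.
  reduce S modulo (f_1, f_2, f_3, h_4, h_5, h_6):
  remainder -227791/618540*y - 227791/618540 ≠ 0; add h_7 = -227791/618540*y - 227791/618540 to the basis.

The other S-polynomials (S(f_2,h_4), S(f_3,h_4), S(f_1,h_5), S(f_2,h_5), S(f_3,h_5), S(h_4,h_5), S(f_1,h_6), S(f_2,h_6), S(f_3,h_6), S(h_4,h_6), S(h_5,h_6), S(f_1,h_7), S(f_2,h_7), S(f_3,h_7), S(h_4,h_7), S(h_5,h_7), S(h_6,h_7)) all reduce to 0 modulo the current basis, so we have a Gröbner basis.
Inter-reduce: drop elements whose leading term is divisible by another's, tail-reduce, and make monic.
Reduced Gröbner basis: {x + 4, y + 1}.

A lex Gröbner basis eliminates variables successively. Here y + 1 depends only on y, with roots {-1}; lifting each root through the earlier basis elements recovers the full solutions.
  y = -1: the earlier basis element becomes x + 4 = 0, giving x = -4 — point (-4, -1).

{(-4, -1)}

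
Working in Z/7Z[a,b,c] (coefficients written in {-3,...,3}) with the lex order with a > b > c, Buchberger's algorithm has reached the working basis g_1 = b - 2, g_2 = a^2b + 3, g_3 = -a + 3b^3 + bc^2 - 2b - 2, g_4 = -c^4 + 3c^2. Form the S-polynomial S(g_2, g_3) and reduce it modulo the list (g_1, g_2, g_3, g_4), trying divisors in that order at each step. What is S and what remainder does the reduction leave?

S(g_2, g_3) = 3ab^4 + ab^2c^2 - 2ab^2 - 2ab + 3; remainder on division = 0.

lcm(LM(g_2), LM(g_3)) = a^2b.
S = (lcm/LT(g_2))·g_2 − (lcm/LT(g_3))·g_3 = 3ab^4 + ab^2c^2 - 2ab^2 - 2ab + 3.
Reduce S modulo (g_1, g_2, g_3, g_4) in that order:
  leading term ab^4: subtract (3ab^3)·g_1 from 3ab^4 + ab^2c^2 - 2ab^2 - 2ab + 3 → -ab^3 + ab^2c^2 - 2ab^2 - 2ab + 3
  leading term ab^3: subtract (-ab^2)·g_1 from -ab^3 + ab^2c^2 - 2ab^2 - 2ab + 3 → ab^2c^2 + 3ab^2 - 2ab + 3
  leading term ab^2c^2: subtract (abc^2)·g_1 from ab^2c^2 + 3ab^2 - 2ab + 3 → 3ab^2 + 2abc^2 - 2ab + 3
  leading term ab^2: subtract (3ab)·g_1 from 3ab^2 + 2abc^2 - 2ab + 3 → 2abc^2 - 3ab + 3
  leading term abc^2: subtract (2ac^2)·g_1 from 2abc^2 - 3ab + 3 → -3ab - 3ac^2 + 3
  leading term ab: subtract (-3a)·g_1 from -3ab - 3ac^2 + 3 → -3ac^2 + a + 3
  leading term ac^2: subtract (3c^2)·g_3 from -3ac^2 + a + 3 → a - 2b^3c^2 - 3bc^4 - bc^2 - c^2 + 3
  leading term a: subtract (-1)·g_3 from a - 2b^3c^2 - 3bc^4 - bc^2 - c^2 + 3 → -2b^3c^2 + 3b^3 - 3bc^4 - 2b - c^2 + 1
  leading term b^3c^2: subtract (-2b^2c^2)·g_1 from -2b^3c^2 + 3b^3 - 3bc^4 - 2b - c^2 + 1 → 3b^3 + 3b^2c^2 - 3bc^4 - 2b - c^2 + 1
  leading term b^3: subtract (3b^2)·g_1 from 3b^3 + 3b^2c^2 - 3bc^4 - 2b - c^2 + 1 → 3b^2c^2 - b^2 - 3bc^4 - 2b - c^2 + 1
  leading term b^2c^2: subtract (3bc^2)·g_1 from 3b^2c^2 - b^2 - 3bc^4 - 2b - c^2 + 1 → -b^2 - 3bc^4 - bc^2 - 2b - c^2 + 1
  leading term b^2: subtract (-b)·g_1 from -b^2 - 3bc^4 - bc^2 - 2b - c^2 + 1 → -3bc^4 - bc^2 + 3b - c^2 + 1
  leading term bc^4: subtract (-3c^4)·g_1 from -3bc^4 - bc^2 + 3b - c^2 + 1 → -bc^2 + 3b + c^4 - c^2 + 1
  leading term bc^2: subtract (-c^2)·g_1 from -bc^2 + 3b + c^4 - c^2 + 1 → 3b + c^4 - 3c^2 + 1
  leading term b: subtract (3)·g_1 from 3b + c^4 - 3c^2 + 1 → c^4 - 3c^2
  leading term c^4: subtract (-1)·g_4 from c^4 - 3c^2 → 0
The remainder is 0, so this S-polynomial contributes no new basis element.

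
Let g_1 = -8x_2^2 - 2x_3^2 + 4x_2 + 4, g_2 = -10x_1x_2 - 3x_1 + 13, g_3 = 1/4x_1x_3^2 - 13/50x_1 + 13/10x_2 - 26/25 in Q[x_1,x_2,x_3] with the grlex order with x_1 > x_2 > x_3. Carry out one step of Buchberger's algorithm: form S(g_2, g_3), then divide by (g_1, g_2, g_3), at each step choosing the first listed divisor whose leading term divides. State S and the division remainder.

S(g_2, g_3) = 3/10x_1x_3^2 + 26/25x_1x_2 - 26/5x_2^2 - 13/10x_3^2 + 104/25x_2; remainder on division = 0.

lcm(LM(g_2), LM(g_3)) = x_1x_2x_3^2.
S = (lcm/LT(g_2))·g_2 − (lcm/LT(g_3))·g_3 = 3/10x_1x_3^2 + 26/25x_1x_2 - 26/5x_2^2 - 13/10x_3^2 + 104/25x_2.
Reduce S modulo (g_1, g_2, g_3) in that order:
  leading term x_1x_3^2: subtract (6/5)·g_3 from 3/10x_1x_3^2 + 26/25x_1x_2 - 26/5x_2^2 - 13/10x_3^2 + 104/25x_2 → 26/25x_1x_2 - 26/5x_2^2 - 13/10x_3^2 + 39/125x_1 + 13/5x_2 + 156/125
  leading term x_1x_2: subtract (-13/125)·g_2 from 26/25x_1x_2 - 26/5x_2^2 - 13/10x_3^2 + 39/125x_1 + 13/5x_2 + 156/125 → -26/5x_2^2 - 13/10x_3^2 + 13/5x_2 + 13/5
  leading term x_2^2: subtract (13/20)·g_1 from -26/5x_2^2 - 13/10x_3^2 + 13/5x_2 + 13/5 → 0
The remainder is 0, so this S-polynomial contributes no new basis element.
This is the inner loop of Buchberger's algorithm — each nonzero remainder becomes a new basis element.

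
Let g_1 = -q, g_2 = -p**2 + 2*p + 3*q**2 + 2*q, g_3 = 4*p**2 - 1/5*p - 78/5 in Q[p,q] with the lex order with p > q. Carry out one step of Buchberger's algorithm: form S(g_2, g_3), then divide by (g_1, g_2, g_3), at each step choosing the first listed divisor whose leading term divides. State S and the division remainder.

lcm(LM(g_2), LM(g_3)) = p**2.
S = (lcm/LT(g_2))·g_2 − (lcm/LT(g_3))·g_3 = -39/20*p - 3*q**2 - 2*q + 39/10.
Reduce S modulo (g_1, g_2, g_3) in that order:
  leading term p: no divisor's leading term divides it; move -39/20*p to the remainder.
  leading term q**2: subtract (3*q)·g_1 from -3*q**2 - 2*q + 39/10 → -2*q + 39/10
  leading term q: subtract (2)·g_1 from -2*q + 39/10 → 39/10
  leading term 1: no divisor's leading term divides it; move 39/10 to the remainder.
The remainder -39/20*p + 39/10 is nonzero, so it would be added as the next basis element.
This is the inner loop of Buchberger's algorithm — each nonzero remainder becomes a new basis element.

S(g_2, g_3) = -39/20*p - 3*q**2 - 2*q + 39/10; remainder on division = -39/20*p + 39/10.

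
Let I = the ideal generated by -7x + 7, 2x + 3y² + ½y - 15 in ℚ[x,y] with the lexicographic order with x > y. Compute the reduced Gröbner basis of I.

This is the nonlinear analogue of row-reducing a linear system.

f_1 = -7x + 7, LT = x.
f_2 = 2x + 3y² + ½y - 15, LT = x.

S(f_1,f_2): lcm = x. S = -3/2y² - ¼y + 13/2.
  leading term y²: no divisor's leading term divides it; move -3/2y² to the remainder.
  leading term y: no divisor's leading term divides it; move -¼y to the remainder.
  leading term 1: no divisor's leading term divides it; move 13/2 to the remainder.
  remainder -3/2y² - ¼y + 13/2 ≠ 0; add g_3 = -3/2y² - ¼y + 13/2 to the basis.

The other S-polynomials (S(f_1,g_3), S(f_2,g_3)) all reduce to 0 modulo the current basis, so we have a Gröbner basis.
Inter-reduce: drop elements whose leading term is divisible by another's, tail-reduce, and make monic.

G = {x - 1, y² + ⅙y - 13/3}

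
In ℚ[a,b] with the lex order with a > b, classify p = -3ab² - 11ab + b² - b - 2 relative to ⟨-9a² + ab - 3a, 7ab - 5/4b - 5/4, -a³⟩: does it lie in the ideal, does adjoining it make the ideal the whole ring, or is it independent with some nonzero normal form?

-3ab² - 11ab + b² - b - 2 lies in I (it reduces to 0).

First compute the reduced Gröbner basis of I by Buchberger's algorithm.
f_1 = -9a² + ab - 3a, LT = a².
f_2 = 7ab - 5/4b - 5/4, LT = ab.
f_3 = -a³, LT = a³.

S(f_1,f_2): lcm = a²b. S = -1/9ab² + 43/84ab + 5/28a.
  leading term ab²: subtract (-1/63b)·f_2 from -1/9ab² + 43/84ab + 5/28a → 43/84ab + 5/28a - 5/252b² - 5/252b
  leading term ab: subtract (43/588)·f_2 from 43/84ab + 5/28a - 5/252b² - 5/252b → 5/28a - 5/252b² + 505/7056b + 215/2352
  leading term a: no divisor's leading term divides it; move 5/28a to the remainder.
  leading term b²: no divisor's leading term divides it; move -5/252b² to the remainder.
  leading term b: no divisor's leading term divides it; move 505/7056b to the remainder.
  leading term 1: no divisor's leading term divides it; move 215/2352 to the remainder.
  remainder 5/28a - 5/252b² + 505/7056b + 215/2352 ≠ 0; add h_4 = 5/28a - 5/252b² + 505/7056b + 215/2352 to the basis.

S(f_1,f_3): lcm = a³. S = -1/9a²b + ⅓a².
  leading term a²b: subtract (1/81b)·f_1 from -1/9a²b + ⅓a² → ⅓a² - 1/81ab² + 1/27ab
  leading term a²: subtract (-1/27)·f_1 from ⅓a² - 1/81ab² + 1/27ab → -1/81ab² + 2/27ab - 1/9a
  leading term ab²: subtract (-1/567b)·f_2 from -1/81ab² + 2/27ab - 1/9a → 2/27ab - 1/9a - 5/2268b² - 5/2268b
  leading term ab: subtract (2/189)·f_2 from 2/27ab - 1/9a - 5/2268b² - 5/2268b → -1/9a - 5/2268b² + 25/2268b + 5/378
  leading term a: subtract (-28/45)·h_4 from -1/9a - 5/2268b² + 25/2268b + 5/378 → -11/756b² + 1/18b + 53/756
  leading term b²: no divisor's leading term divides it; move -11/756b² to the remainder.
  leading term b: no divisor's leading term divides it; move 1/18b to the remainder.
  leading term 1: no divisor's leading term divides it; move 53/756 to the remainder.
  remainder -11/756b² + 1/18b + 53/756 ≠ 0; add h_5 = -11/756b² + 1/18b + 53/756 to the basis.

S(f_2,f_3): lcm = a³b. S = -5/28a²b - 5/28a².
  leading term a²b: subtract (5/252b)·f_1 from -5/28a²b - 5/28a² → -5/28a² - 5/252ab² + 5/84ab
  leading term a²: subtract (5/252)·f_1 from -5/28a² - 5/252ab² + 5/84ab → -5/252ab² + 5/126ab + 5/84a
  leading term ab²: subtract (-5/1764b)·f_2 from -5/252ab² + 5/126ab + 5/84a → 5/126ab + 5/84a - 25/7056b² - 25/7056b
  leading term ab: subtract (5/882)·f_2 from 5/126ab + 5/84a - 25/7056b² - 25/7056b → 5/84a - 25/7056b² + 25/7056b + 25/3528
  leading term a: subtract (⅓)·h_4 from 5/84a - 25/7056b² + 25/7056b + 25/3528 → 65/21168b² - 215/10584b - 55/2352
  leading term b²: subtract (-65/308)·h_5 from 65/21168b² - 215/10584b - 55/2352 → -125/14553b - 125/14553
  leading term b: no divisor's leading term divides it; move -125/14553b to the remainder.
  leading term 1: no divisor's leading term divides it; move -125/14553 to the remainder.
  remainder -125/14553b - 125/14553 ≠ 0; add h_6 = -125/14553b - 125/14553 to the basis.

S(f_1,h_4): lcm = a². S = 1/9ab² - 43/84ab - 5/28a.
  leading term ab²: subtract (1/63b)·f_2 from 1/9ab² - 43/84ab - 5/28a → -43/84ab - 5/28a + 5/252b² + 5/252b
  leading term ab: subtract (-43/588)·f_2 from -43/84ab - 5/28a + 5/252b² + 5/252b → -5/28a + 5/252b² - 505/7056b - 215/2352
  leading term a: subtract (-1)·h_4 from -5/28a + 5/252b² - 505/7056b - 215/2352 → 0
  remainder 0.

S(f_2,h_4): lcm = ab. S = 1/9b³ - 101/252b² - 29/42b - 5/28.
  leading term b³: subtract (-84/11b)·h_5 from 1/9b³ - 101/252b² - 29/42b - 5/28 → 65/2772b² - 215/1386b - 5/28
  leading term b²: subtract (-195/121)·h_5 from 65/2772b² - 215/1386b - 5/28 → -500/7623b - 500/7623
  leading term b: subtract (84/11)·h_6 from -500/7623b - 500/7623 → 0
  remainder 0.

S(f_3,h_4): lcm = a³. S = 1/9a²b² - 101/252a²b - 43/84a².
  leading term a²b²: subtract (-1/81b²)·f_1 from 1/9a²b² - 101/252a²b - 43/84a² → -101/252a²b - 43/84a² + 1/81ab³ - 1/27ab²
  leading term a²b: subtract (101/2268b)·f_1 from -101/252a²b - 43/84a² + 1/81ab³ - 1/27ab² → -43/84a² + 1/81ab³ - 185/2268ab² + 101/756ab
  leading term a²: subtract (43/756)·f_1 from -43/84a² + 1/81ab³ - 185/2268ab² + 101/756ab → 1/81ab³ - 185/2268ab² + 29/378ab + 43/252a
  leading term ab³: subtract (1/567b²)·f_2 from 1/81ab³ - 185/2268ab² + 29/378ab + 43/252a → -185/2268ab² + 29/378ab + 43/252a + 5/2268b³ + 5/2268b²
  leading term ab²: subtract (-185/15876b)·f_2 from -185/2268ab² + 29/378ab + 43/252a + 5/2268b³ + 5/2268b² → 29/378ab + 43/252a + 5/2268b³ - 785/63504b² - 925/63504b
  leading term ab: subtract (29/2646)·f_2 from 29/378ab + 43/252a + 5/2268b³ - 785/63504b² - 925/63504b → 43/252a + 5/2268b³ - 785/63504b² - 55/63504b + 145/10584
  leading term a: subtract (43/45)·h_4 from 43/252a + 5/2268b³ - 785/63504b² - 55/63504b + 145/10584 → 5/2268b³ + 419/63504b² - 733/10584b - 1559/21168
  leading term b³: subtract (-5/33b)·h_5 from 5/2268b³ + 419/63504b² - 733/10584b - 1559/21168 → 10489/698544b² - 20479/349272b - 1559/21168
  leading term b²: subtract (-10489/10164)·h_5 from 10489/698544b² - 20479/349272b - 1559/21168 → -625/480249b - 625/480249
  leading term b: subtract (5/33)·h_6 from -625/480249b - 625/480249 → 0
  remainder 0.

S(f_1,h_5): leading monomials are coprime, so the S-polynomial reduces to 0 (Buchberger's first criterion).
S(f_2,h_5): lcm = ab². S = 42/11ab + 53/11a - 5/28b² - 5/28b.
  leading term ab: subtract (6/11)·f_2 from 42/11ab + 53/11a - 5/28b² - 5/28b → 53/11a - 5/28b² + 155/308b + 15/22
  leading term a: subtract (1484/55)·h_4 from 53/11a - 5/28b² + 155/308b + 15/22 → 989/2772b² - 1979/1386b - 1649/924
  leading term b²: subtract (-2967/121)·h_5 from 989/2772b² - 1979/1386b - 1649/924 → -500/7623b - 500/7623
  leading term b: subtract (84/11)·h_6 from -500/7623b - 500/7623 → 0
  remainder 0.

S(f_3,h_5): leading monomials are coprime, so the S-polynomial reduces to 0 (Buchberger's first criterion).
S(h_4,h_5): leading monomials are coprime, so the S-polynomial reduces to 0 (Buchberger's first criterion).
S(f_1,h_6): leading monomials are coprime, so the S-polynomial reduces to 0 (Buchberger's first criterion).
S(f_2,h_6): lcm = ab. S = -a - 5/28b - 5/28.
  leading term a: subtract (-28/5)·h_4 from -a - 5/28b - 5/28 → -1/9b² + 2/9b + ⅓
  leading term b²: subtract (84/11)·h_5 from -1/9b² + 2/9b + ⅓ → -20/99b - 20/99
  leading term b: subtract (588/25)·h_6 from -20/99b - 20/99 → 0
  remainder 0.

S(f_3,h_6): leading monomials are coprime, so the S-polynomial reduces to 0 (Buchberger's first criterion).
S(h_4,h_6): leading monomials are coprime, so the S-polynomial reduces to 0 (Buchberger's first criterion).
S(h_5,h_6): lcm = b². S = -53/11b - 53/11.
  leading term b: subtract (70119/125)·h_6 from -53/11b - 53/11 → 0
  remainder 0.

Every S-polynomial of the final basis reduces to 0, so we have a Gröbner basis.
Inter-reduce: drop elements whose leading term is divisible by another's, tail-reduce, and make monic.
Reduced Gröbner basis: {a, b + 1}.
Label its elements g_1 = a, g_2 = b + 1.

Reduce p = -3ab² - 11ab + b² - b - 2 modulo G:
  leading term ab²: subtract (-3b²)·g_1 from -3ab² - 11ab + b² - b - 2 → -11ab + b² - b - 2
  leading term ab: subtract (-11b)·g_1 from -11ab + b² - b - 2 → b² - b - 2
  leading term b²: subtract (b)·g_2 from b² - b - 2 → -2b - 2
  leading term b: subtract (-2)·g_2 from -2b - 2 → 0
  normal form = 0.
Since the normal form is 0, p ∈ I.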